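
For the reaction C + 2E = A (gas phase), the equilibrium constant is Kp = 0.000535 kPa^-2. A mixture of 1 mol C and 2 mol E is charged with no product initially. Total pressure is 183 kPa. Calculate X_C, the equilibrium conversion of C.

X = 0.708

Basis: 1 mol C initially; let X = conversion of C. Extent ξ = X.
At extent ξ: n_C = 1 − X; n_E = 2 − 2X; n_A = X.
Total moles n_T = 3 − 2X.
Mole fractions y_i = n_i/n_T; Kp = p_A / (p_C p_E^2) with p_i = y_i·P.
Equating to 0.000535 kPa^-2 and solving on 0 < X < 1: X = 0.708.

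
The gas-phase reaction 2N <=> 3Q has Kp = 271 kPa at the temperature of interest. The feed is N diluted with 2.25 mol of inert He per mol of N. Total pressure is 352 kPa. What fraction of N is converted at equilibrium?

Let X = conversion of N (basis 1 mol N); extent of reaction ξ = 0.5X.
Mole table: n_N = 1 − X; n_Q = 1.5X; n_I = 2.25 (inert).
Summing: n_T = 3.25 + 0.5X.
Mole fractions y_i = n_i/n_T; Kp = p_Q^3 / (p_N^2) with p_i = y_i·P.
Equating to 271 kPa and solving on 0 < X < 1: X = 0.548.

X = 0.548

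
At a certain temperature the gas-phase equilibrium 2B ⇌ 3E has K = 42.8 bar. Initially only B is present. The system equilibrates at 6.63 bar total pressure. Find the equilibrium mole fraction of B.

Let X = conversion of B (basis 1 mol B); extent of reaction ξ = 0.5X.
Moles: n_B = 1 − X; n_E = 1.5X.
n_T = Σnᵢ = 1 + 0.5X.
Mole fractions y_i = n_i/n_T; K = p_E^3 / (p_B^2) with p_i = y_i·P.
Substituting and setting equal to 42.8 bar gives a polynomial in X; the root in (0,1) is X = 0.662.
Then n_B = 0.338, n_T = 1.33, so y_B = 0.254.

y_B = 0.254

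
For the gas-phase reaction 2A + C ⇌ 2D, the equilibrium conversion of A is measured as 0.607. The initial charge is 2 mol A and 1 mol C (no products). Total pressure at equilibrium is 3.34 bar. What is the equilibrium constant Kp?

Kp = 4.35 bar^-1

Take 2 mol A as basis and let X be its fractional conversion, so ξ = X.
Mole table: n_A = 2 − 2X; n_C = 1 − X; n_D = 2X.
Total moles n_T = 3 − X.
At X = 0.607: n_A = 0.786, n_C = 0.393, n_D = 1.21, n_T = 2.39.
p_i = (n_i/n_T)·P. Kp = p_D^2 / (p_A^2 p_C) = 4.35 bar^-1.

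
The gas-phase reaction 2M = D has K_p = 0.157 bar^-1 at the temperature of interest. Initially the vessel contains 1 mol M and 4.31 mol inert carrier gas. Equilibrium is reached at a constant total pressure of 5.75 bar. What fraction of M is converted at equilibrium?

Let X = conversion of M (basis 1 mol M); extent of reaction ξ = 0.5X.
Moles: n_M = 1 − X; n_D = 0.5X; n_I = 4.31 (inert).
Total moles n_T = 5.31 − 0.5X.
With p_i = (n_i/n_T)P, K_p = p_D / (p_M^2).
This yields a degree-2 equation in X; solving on (0,1), X = 0.214.

X = 0.214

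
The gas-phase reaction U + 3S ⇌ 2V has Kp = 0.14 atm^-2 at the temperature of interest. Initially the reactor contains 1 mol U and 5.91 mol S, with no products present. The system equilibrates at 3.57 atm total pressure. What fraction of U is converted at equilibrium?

Let X = conversion of U (basis 1 mol U); extent of reaction ξ = X.
Mole table: n_U = 1 − X; n_S = 5.91 − 3X; n_V = 2X.
Summing: n_T = 6.91 − 2X.
y_i = n_i/n_T, p_i = y_i·P. Kp = p_V^2 / (p_U p_S^3).
Substituting and setting equal to 0.14 atm^-2 gives a polynomial in X; the root in (0,1) is X = 0.607.

X = 0.607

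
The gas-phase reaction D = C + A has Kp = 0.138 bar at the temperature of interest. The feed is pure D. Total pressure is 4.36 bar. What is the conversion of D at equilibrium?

Let X = conversion of D (basis 1 mol D); extent of reaction ξ = X.
Species balance: n_D = 1 − X; n_C = X; n_A = X.
Total moles n_T = 1 + X.
With p_i = (n_i/n_T)P, Kp = p_C p_A / (p_D).
Substituting and setting equal to 0.138 bar gives a polynomial in X; the root in (0,1) is X = 0.175.

X = 0.175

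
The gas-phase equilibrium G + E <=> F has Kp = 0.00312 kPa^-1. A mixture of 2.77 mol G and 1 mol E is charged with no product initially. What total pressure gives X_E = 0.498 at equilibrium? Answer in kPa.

Take 1 mol E as basis and let X be its fractional conversion, so ξ = X.
Species balance: n_G = 2.77 − X; n_E = 1 − X; n_F = X.
Summing: n_T = 3.77 − X.
Kp = p_F / (p_G p_E) with p_i = (n_i/n_T)·P.
At X = 0.498: the mole-fraction product g(X) = Π y_i^ν_i = 1.429. Since Kp = g(X)·P^{-1}, P = (g/Kp)^(1/1) = (1.429/0.00312)^(1/1) = 458 kPa.

P = 458 kPa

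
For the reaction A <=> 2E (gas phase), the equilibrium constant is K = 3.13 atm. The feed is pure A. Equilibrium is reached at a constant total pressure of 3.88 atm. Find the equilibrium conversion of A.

X = 0.410

Basis: 1 mol A initially; let X = conversion of A. Extent ξ = X.
Species balance: n_A = 1 − X; n_E = 2X.
n_T = Σnᵢ = 1 + X.
Mole fractions y_i = n_i/n_T; K = p_E^2 / (p_A) with p_i = y_i·P.
Setting this equal to 3.13 atm and taking the physical root (0 < X < 1) gives X = 0.410.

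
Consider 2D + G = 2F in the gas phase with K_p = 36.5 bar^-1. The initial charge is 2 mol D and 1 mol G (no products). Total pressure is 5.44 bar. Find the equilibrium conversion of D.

Let X = conversion of D (basis 2 mol D); extent of reaction ξ = X.
Moles: n_D = 2 − 2X; n_G = 1 − X; n_F = 2X.
Total moles n_T = 3 − X.
With p_i = (n_i/n_T)P, K_p = p_F^2 / (p_D^2 p_G).
This yields a degree-3 equation in X; solving on (0,1), X = 0.807.

X = 0.807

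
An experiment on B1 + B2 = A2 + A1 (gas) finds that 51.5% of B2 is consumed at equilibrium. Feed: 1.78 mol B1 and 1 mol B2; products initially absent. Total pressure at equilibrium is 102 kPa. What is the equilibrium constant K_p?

K_p = 0.432

Take 1 mol B2 as basis and let X be its fractional conversion, so ξ = X.
At extent ξ: n_B1 = 1.78 − X; n_B2 = 1 − X; n_A2 = X; n_A1 = X.
Since Δν = 0, n_T = 2.78 throughout.
At X = 0.515: n_B1 = 1.27, n_B2 = 0.485, n_A2 = 0.515, n_A1 = 0.515, n_T = 2.78.
p_i = (n_i/n_T)·P. K_p = p_A2 p_A1 / (p_B1 p_B2) = 0.432.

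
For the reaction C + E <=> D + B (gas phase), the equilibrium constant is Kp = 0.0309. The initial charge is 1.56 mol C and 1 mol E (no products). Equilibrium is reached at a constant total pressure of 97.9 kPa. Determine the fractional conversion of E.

Basis: 1 mol E initially; let X = conversion of E. Extent ξ = X.
At extent ξ: n_C = 1.56 − X; n_E = 1 − X; n_D = X; n_B = X.
n_T stays at 2.56 (no change in mole number).
With p_i = (n_i/n_T)P, Kp = p_D p_B / (p_C p_E).
Setting this equal to 0.0309 and taking the physical root (0 < X < 1) gives X = 0.186.

X = 0.186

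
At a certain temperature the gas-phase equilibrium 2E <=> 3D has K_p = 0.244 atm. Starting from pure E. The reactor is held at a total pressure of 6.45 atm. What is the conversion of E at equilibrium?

Basis: 1 mol E initially; let X = conversion of E. Extent ξ = 0.5X.
Moles: n_E = 1 − X; n_D = 1.5X.
Summing: n_T = 1 + 0.5X.
Mole fractions y_i = n_i/n_T; K_p = p_D^3 / (p_E^2) with p_i = y_i·P.
This yields a degree-3 equation in X; solving on (0,1), X = 0.199.

X = 0.199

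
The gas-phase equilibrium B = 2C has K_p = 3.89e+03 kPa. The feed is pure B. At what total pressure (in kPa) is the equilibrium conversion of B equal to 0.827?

P = 449 kPa

Basis: 1 mol B initially; let X = conversion of B. Extent ξ = X.
At extent ξ: n_B = 1 − X; n_C = 2X.
Total moles n_T = 1 + X.
K_p = p_C^2 / (p_B) with p_i = (n_i/n_T)·P.
At X = 0.827: the mole-fraction product g(X) = Π y_i^ν_i = 8.655. Since K_p = g(X)·P^{1}, P = (K_p/g)^(1/1) = (3.89e+03/8.655)^(1/1) = 449 kPa.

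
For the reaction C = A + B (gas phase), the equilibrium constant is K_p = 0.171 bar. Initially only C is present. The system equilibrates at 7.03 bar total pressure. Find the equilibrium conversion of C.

X = 0.154

Let X = conversion of C (basis 1 mol C); extent of reaction ξ = X.
Mole table: n_C = 1 − X; n_A = X; n_B = X.
Summing: n_T = 1 + X.
Mole fractions y_i = n_i/n_T; K_p = p_A p_B / (p_C) with p_i = y_i·P.
Substituting and setting equal to 0.171 bar gives a polynomial in X; the root in (0,1) is X = 0.154.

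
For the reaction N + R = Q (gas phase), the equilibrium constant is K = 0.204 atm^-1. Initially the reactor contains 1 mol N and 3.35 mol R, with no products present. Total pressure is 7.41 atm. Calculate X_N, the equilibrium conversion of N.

Take 1 mol N as basis and let X be its fractional conversion, so ξ = X.
At extent ξ: n_N = 1 − X; n_R = 3.35 − X; n_Q = X.
Summing: n_T = 4.35 − X.
With p_i = (n_i/n_T)P, K = p_Q / (p_N p_R).
Equating to 0.204 atm^-1 and solving on 0 < X < 1: X = 0.527.

X = 0.527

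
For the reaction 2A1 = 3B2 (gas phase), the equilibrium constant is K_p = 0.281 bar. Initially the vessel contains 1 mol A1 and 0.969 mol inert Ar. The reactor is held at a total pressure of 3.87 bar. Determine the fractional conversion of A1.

X = 0.285

Take 1 mol A1 as basis and let X be its fractional conversion, so ξ = 0.5X.
At extent ξ: n_A1 = 1 − X; n_B2 = 1.5X; n_I = 0.969 (inert).
Summing: n_T = 1.97 + 0.5X.
y_i = n_i/n_T, p_i = y_i·P. K_p = p_B2^3 / (p_A1^2).
Equating to 0.281 bar and solving on 0 < X < 1: X = 0.285.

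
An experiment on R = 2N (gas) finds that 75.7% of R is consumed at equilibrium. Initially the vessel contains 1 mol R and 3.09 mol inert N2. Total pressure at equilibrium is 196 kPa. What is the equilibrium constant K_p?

K_p = 381 kPa

Let X = conversion of R (basis 1 mol R); extent of reaction ξ = X.
Species balance: n_R = 1 − X; n_N = 2X; n_I = 3.09 (inert).
Summing: n_T = 4.09 + X.
At X = 0.757: n_R = 0.243, n_N = 1.51, n_T = 4.85.
p_i = (n_i/n_T)·P. K_p = p_N^2 / (p_R) = 381 kPa.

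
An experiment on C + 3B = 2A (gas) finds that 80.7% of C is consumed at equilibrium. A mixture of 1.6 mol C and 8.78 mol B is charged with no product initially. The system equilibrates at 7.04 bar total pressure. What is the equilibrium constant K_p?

Let X = conversion of C (basis 1.6 mol C); extent of reaction ξ = 1.6X.
Species balance: n_C = 1.6 − 1.6X; n_B = 8.78 − 4.8X; n_A = 3.2X.
Summing: n_T = 10.4 − 3.2X.
At X = 0.807: n_C = 0.309, n_B = 4.91, n_A = 2.58, n_T = 7.8.
p_i = (n_i/n_T)·P. K_p = p_A^2 / (p_C p_B^3) = 0.224 bar^-2.

K_p = 0.224 bar^-2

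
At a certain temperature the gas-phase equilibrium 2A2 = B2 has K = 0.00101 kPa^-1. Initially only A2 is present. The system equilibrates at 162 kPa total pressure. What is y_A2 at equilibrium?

y_A2 = 0.875

Let X = conversion of A2 (basis 1 mol A2); extent of reaction ξ = 0.5X.
Moles: n_A2 = 1 − X; n_B2 = 0.5X.
Summing: n_T = 1 − 0.5X.
With p_i = (n_i/n_T)P, K = p_B2 / (p_A2^2).
This yields a degree-2 equation in X; solving on (0,1), X = 0.223.
Then n_A2 = 0.777, n_T = 0.889, so y_A2 = 0.875.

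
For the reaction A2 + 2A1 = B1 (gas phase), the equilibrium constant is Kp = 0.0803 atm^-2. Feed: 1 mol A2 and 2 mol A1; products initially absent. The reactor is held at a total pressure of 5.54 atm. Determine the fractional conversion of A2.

X = 0.417

Let X = conversion of A2 (basis 1 mol A2); extent of reaction ξ = X.
Moles: n_A2 = 1 − X; n_A1 = 2 − 2X; n_B1 = X.
n_T = Σnᵢ = 3 − 2X.
Mole fractions y_i = n_i/n_T; Kp = p_B1 / (p_A2 p_A1^2) with p_i = y_i·P.
This yields a degree-3 equation in X; solving on (0,1), X = 0.417.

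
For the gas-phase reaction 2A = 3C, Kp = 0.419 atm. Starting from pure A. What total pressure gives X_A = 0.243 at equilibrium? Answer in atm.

P = 5.56 atm

Let X = conversion of A (basis 1 mol A); extent of reaction ξ = 0.5X.
Species balance: n_A = 1 − X; n_C = 1.5X.
n_T = Σnᵢ = 1 + 0.5X.
Kp = p_C^3 / (p_A^2) with p_i = (n_i/n_T)·P.
At X = 0.243: the mole-fraction product g(X) = Π y_i^ν_i = 0.07535. Since Kp = g(X)·P^{1}, P = (Kp/g)^(1/1) = (0.419/0.07535)^(1/1) = 5.56 atm.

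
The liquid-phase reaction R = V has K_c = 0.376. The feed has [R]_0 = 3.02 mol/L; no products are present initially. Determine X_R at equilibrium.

Let X = conversion of R; extent ξ = 3.02·X mol/L.
Concentrations: [R] = 3.02 − 3.02X; [V] = 3.02X.
K_c = [V] / ([R]).
Equating to 0.376: the physical root is X = 0.273.

X = 0.273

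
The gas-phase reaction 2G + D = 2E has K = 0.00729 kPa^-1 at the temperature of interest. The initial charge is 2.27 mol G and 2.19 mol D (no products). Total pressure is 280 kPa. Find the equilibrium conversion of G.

X = 0.481

Take 2.27 mol G as basis and let X be its fractional conversion, so ξ = 1.14X.
Mole table: n_G = 2.27 − 2.27X; n_D = 2.19 − 1.14X; n_E = 2.27X.
Summing: n_T = 4.46 − 1.14X.
With p_i = (n_i/n_T)P, K = p_E^2 / (p_G^2 p_D).
Equating to 0.00729 kPa^-1 and solving on 0 < X < 1: X = 0.481.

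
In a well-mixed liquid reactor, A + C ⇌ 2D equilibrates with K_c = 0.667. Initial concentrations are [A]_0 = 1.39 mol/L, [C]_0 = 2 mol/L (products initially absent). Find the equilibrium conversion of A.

X = 0.345

Let X = conversion of A; extent ξ = 1.39·X mol/L.
Concentrations: [A] = 1.39 − 1.39X; [C] = 2 − 1.39X; [D] = 2.78X.
K_c = [D]^2 / ([A] [C]).
Equating to 0.667: the physical root is X = 0.345.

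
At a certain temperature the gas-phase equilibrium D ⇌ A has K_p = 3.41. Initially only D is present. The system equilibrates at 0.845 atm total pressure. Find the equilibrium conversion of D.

Take 1 mol D as basis and let X be its fractional conversion, so ξ = X.
At extent ξ: n_D = 1 − X; n_A = X.
Total moles n_T = 1 (Δν = 0, constant).
With p_i = (n_i/n_T)P, K_p = p_A / (p_D).
Substituting and setting equal to 3.41 gives a polynomial in X; the root in (0,1) is X = 0.773.

X = 0.773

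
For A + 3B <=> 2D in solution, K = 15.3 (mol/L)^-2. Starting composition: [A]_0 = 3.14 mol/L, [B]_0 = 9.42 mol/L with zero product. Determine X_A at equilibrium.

Let X = conversion of A; extent ξ = 3.14·X mol/L.
Concentrations: [A] = 3.14 − 3.14X; [B] = 9.42 − 9.42X; [D] = 6.28X.
K = [D]^2 / ([A] [B]^3).
Setting equal to 15.3 and solving for X on (0,1) gives X = 0.838.

X = 0.838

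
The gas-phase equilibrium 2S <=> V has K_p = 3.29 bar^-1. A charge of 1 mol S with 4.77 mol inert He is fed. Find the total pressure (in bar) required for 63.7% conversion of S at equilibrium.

Let X = conversion of S (basis 1 mol S); extent of reaction ξ = 0.5X.
Mole table: n_S = 1 − X; n_V = 0.5X; n_I = 4.77 (inert).
Total moles n_T = 5.77 − 0.5X.
K_p = p_V / (p_S^2) with p_i = (n_i/n_T)·P.
At X = 0.637: the mole-fraction product g(X) = Π y_i^ν_i = 13.18. Since K_p = g(X)·P^{-1}, P = (g/K_p)^(1/1) = (13.18/3.29)^(1/1) = 4.01 bar.

P = 4.01 bar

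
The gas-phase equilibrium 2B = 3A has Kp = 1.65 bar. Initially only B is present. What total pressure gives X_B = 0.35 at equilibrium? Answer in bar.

Basis: 1 mol B initially; let X = conversion of B. Extent ξ = 0.5X.
Species balance: n_B = 1 − X; n_A = 1.5X.
Summing: n_T = 1 + 0.5X.
Kp = p_A^3 / (p_B^2) with p_i = (n_i/n_T)·P.
At X = 0.35: the mole-fraction product g(X) = Π y_i^ν_i = 0.2915. Since Kp = g(X)·P^{1}, P = (Kp/g)^(1/1) = (1.65/0.2915)^(1/1) = 5.66 bar.

P = 5.66 bar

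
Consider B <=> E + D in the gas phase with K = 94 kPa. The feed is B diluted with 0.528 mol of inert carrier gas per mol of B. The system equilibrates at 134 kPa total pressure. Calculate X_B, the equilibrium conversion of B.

X = 0.692

Take 1 mol B as basis and let X be its fractional conversion, so ξ = X.
Moles: n_B = 1 − X; n_E = X; n_D = X; n_I = 0.528 (inert).
Summing: n_T = 1.53 + X.
With p_i = (n_i/n_T)P, K = p_E p_D / (p_B).
Setting this equal to 94 kPa and taking the physical root (0 < X < 1) gives X = 0.692.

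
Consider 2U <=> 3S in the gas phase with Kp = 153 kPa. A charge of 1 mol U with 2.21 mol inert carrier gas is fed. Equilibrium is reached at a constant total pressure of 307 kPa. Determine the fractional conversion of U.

X = 0.502

Take 1 mol U as basis and let X be its fractional conversion, so ξ = 0.5X.
At extent ξ: n_U = 1 − X; n_S = 1.5X; n_I = 2.21 (inert).
Total moles n_T = 3.21 + 0.5X.
With p_i = (n_i/n_T)P, Kp = p_S^3 / (p_U^2).
Equating to 153 kPa and solving on 0 < X < 1: X = 0.502.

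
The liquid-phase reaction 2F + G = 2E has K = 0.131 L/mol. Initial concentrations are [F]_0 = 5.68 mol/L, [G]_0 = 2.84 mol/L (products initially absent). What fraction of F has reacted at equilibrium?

X = 0.333

Let X = conversion of F; extent ξ = 5.68X/2 mol/L.
Concentrations: [F] = 5.68 − 5.68X; [G] = 2.84 − 2.84X; [E] = 5.68X.
K = [E]^2 / ([F]^2 [G]).
Equating to 0.131 L/mol: the physical root is X = 0.333.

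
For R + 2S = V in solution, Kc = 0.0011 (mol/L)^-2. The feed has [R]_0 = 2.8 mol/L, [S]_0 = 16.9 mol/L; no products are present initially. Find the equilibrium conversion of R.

X = 0.213

Let X = conversion of R; extent ξ = 2.8·X mol/L.
Concentrations: [R] = 2.8 − 2.8X; [S] = 16.9 − 5.6X; [V] = 2.8X.
Kc = [V] / ([R] [S]^2).
Solving Kc = 0.0011 for X ∈ (0,1): X = 0.213.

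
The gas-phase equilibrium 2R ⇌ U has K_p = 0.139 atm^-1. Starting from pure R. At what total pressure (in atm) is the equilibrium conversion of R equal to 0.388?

Let X = conversion of R (basis 1 mol R); extent of reaction ξ = 0.5X.
Mole table: n_R = 1 − X; n_U = 0.5X.
Summing: n_T = 1 − 0.5X.
K_p = p_U / (p_R^2) with p_i = (n_i/n_T)·P.
At X = 0.388: the mole-fraction product g(X) = Π y_i^ν_i = 0.4175. Since K_p = g(X)·P^{-1}, P = (g/K_p)^(1/1) = (0.4175/0.139)^(1/1) = 3 atm.

P = 3 atm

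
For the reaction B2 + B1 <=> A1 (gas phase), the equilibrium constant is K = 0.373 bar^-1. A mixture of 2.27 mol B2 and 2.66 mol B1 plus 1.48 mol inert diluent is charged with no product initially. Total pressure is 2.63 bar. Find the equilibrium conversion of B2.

Take 2.27 mol B2 as basis and let X be its fractional conversion, so ξ = 2.27X.
Mole table: n_B2 = 2.27 − 2.27X; n_B1 = 2.66 − 2.27X; n_A1 = 2.27X; n_I = 1.48 (inert).
Total moles n_T = 6.41 − 2.27X.
Mole fractions y_i = n_i/n_T; K = p_A1 / (p_B2 p_B1) with p_i = y_i·P.
This yields a degree-2 equation in X; solving on (0,1), X = 0.259.

X = 0.259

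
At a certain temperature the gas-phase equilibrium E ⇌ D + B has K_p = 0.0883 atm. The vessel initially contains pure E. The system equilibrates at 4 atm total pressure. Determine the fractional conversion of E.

X = 0.147

Let X = conversion of E (basis 1 mol E); extent of reaction ξ = X.
Mole table: n_E = 1 − X; n_D = X; n_B = X.
n_T = Σnᵢ = 1 + X.
With p_i = (n_i/n_T)P, K_p = p_D p_B / (p_E).
This yields a degree-2 equation in X; solving on (0,1), X = 0.147.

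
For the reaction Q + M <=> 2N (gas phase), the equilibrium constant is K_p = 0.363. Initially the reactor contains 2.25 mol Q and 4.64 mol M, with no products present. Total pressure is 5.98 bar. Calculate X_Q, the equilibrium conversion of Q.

X = 0.326

Basis: 2.25 mol Q initially; let X = conversion of Q. Extent ξ = 2.25X.
Species balance: n_Q = 2.25 − 2.25X; n_M = 4.64 − 2.25X; n_N = 4.5X.
Total moles n_T = 6.89 (Δν = 0, constant).
y_i = n_i/n_T, p_i = y_i·P. K_p = p_N^2 / (p_Q p_M).
Equating to 0.363 and solving on 0 < X < 1: X = 0.326.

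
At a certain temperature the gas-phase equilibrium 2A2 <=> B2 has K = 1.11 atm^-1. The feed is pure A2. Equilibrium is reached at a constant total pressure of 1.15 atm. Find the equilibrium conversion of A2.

Take 1 mol A2 as basis and let X be its fractional conversion, so ξ = 0.5X.
Mole table: n_A2 = 1 − X; n_B2 = 0.5X.
n_T = Σnᵢ = 1 − 0.5X.
y_i = n_i/n_T, p_i = y_i·P. K = p_B2 / (p_A2^2).
Substituting and setting equal to 1.11 atm^-1 gives a polynomial in X; the root in (0,1) is X = 0.595.

X = 0.595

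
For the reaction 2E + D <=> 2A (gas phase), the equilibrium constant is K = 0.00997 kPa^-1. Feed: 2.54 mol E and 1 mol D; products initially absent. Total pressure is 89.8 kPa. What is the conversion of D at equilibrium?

Let X = conversion of D (basis 1 mol D); extent of reaction ξ = X.
Moles: n_E = 2.54 − 2X; n_D = 1 − X; n_A = 2X.
n_T = Σnᵢ = 3.54 − X.
With p_i = (n_i/n_T)P, K = p_A^2 / (p_E^2 p_D).
Setting this equal to 0.00997 kPa^-1 and taking the physical root (0 < X < 1) gives X = 0.376.

X = 0.376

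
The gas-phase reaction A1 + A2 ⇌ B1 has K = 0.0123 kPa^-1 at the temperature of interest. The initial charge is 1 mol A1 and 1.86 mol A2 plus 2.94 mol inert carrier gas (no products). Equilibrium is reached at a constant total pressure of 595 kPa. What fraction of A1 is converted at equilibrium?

X = 0.635

Basis: 1 mol A1 initially; let X = conversion of A1. Extent ξ = X.
Moles: n_A1 = 1 − X; n_A2 = 1.86 − X; n_B1 = X; n_I = 2.94 (inert).
Summing: n_T = 5.8 − X.
y_i = n_i/n_T, p_i = y_i·P. K = p_B1 / (p_A1 p_A2).
This yields a degree-2 equation in X; solving on (0,1), X = 0.635.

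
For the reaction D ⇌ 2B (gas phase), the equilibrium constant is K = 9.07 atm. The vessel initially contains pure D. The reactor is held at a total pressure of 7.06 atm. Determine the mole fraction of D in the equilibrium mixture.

y_D = 0.340

Let X = conversion of D (basis 1 mol D); extent of reaction ξ = X.
At extent ξ: n_D = 1 − X; n_B = 2X.
Summing: n_T = 1 + X.
With p_i = (n_i/n_T)P, K = p_B^2 / (p_D).
Substituting and setting equal to 9.07 atm gives a polynomial in X; the root in (0,1) is X = 0.493.
Then n_D = 0.507, n_T = 1.49, so y_D = 0.340.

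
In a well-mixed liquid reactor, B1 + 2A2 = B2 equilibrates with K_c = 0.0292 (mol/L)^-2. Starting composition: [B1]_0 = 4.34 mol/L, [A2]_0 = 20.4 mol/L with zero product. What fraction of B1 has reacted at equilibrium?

Let X = conversion of B1; extent ξ = 4.34·X mol/L.
Concentrations: [B1] = 4.34 − 4.34X; [A2] = 20.4 − 8.68X; [B2] = 4.34X.
K_c = [B2] / ([B1] [A2]^2).
This equals 0.0292 at X = 0.835 (the root in 0 < X < 1).

X = 0.835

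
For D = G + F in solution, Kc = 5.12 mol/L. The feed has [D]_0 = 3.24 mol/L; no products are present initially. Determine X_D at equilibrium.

Let X = conversion of D; extent ξ = 3.24·X mol/L.
Concentrations: [D] = 3.24 − 3.24X; [G] = 3.24X; [F] = 3.24X.
Kc = [G] [F] / ([D]).
Setting equal to 5.12 and solving for X on (0,1) gives X = 0.695.

X = 0.695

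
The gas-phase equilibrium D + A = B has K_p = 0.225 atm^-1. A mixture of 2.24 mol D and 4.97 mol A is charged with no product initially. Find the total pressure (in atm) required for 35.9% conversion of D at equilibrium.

P = 3.83 atm

Let X = conversion of D (basis 2.24 mol D); extent of reaction ξ = 2.24X.
Species balance: n_D = 2.24 − 2.24X; n_A = 4.97 − 2.24X; n_B = 2.24X.
n_T = Σnᵢ = 7.21 − 2.24X.
K_p = p_B / (p_D p_A) with p_i = (n_i/n_T)·P.
At X = 0.359: the mole-fraction product g(X) = Π y_i^ν_i = 0.8612. Since K_p = g(X)·P^{-1}, P = (g/K_p)^(1/1) = (0.8612/0.225)^(1/1) = 3.83 atm.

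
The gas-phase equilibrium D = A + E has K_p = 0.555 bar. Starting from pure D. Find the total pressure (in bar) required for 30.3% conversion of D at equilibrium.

Let X = conversion of D (basis 1 mol D); extent of reaction ξ = X.
Mole table: n_D = 1 − X; n_A = X; n_E = X.
Summing: n_T = 1 + X.
K_p = p_A p_E / (p_D) with p_i = (n_i/n_T)·P.
At X = 0.303: the mole-fraction product g(X) = Π y_i^ν_i = 0.1011. Since K_p = g(X)·P^{1}, P = (K_p/g)^(1/1) = (0.555/0.1011)^(1/1) = 5.49 bar.

P = 5.49 bar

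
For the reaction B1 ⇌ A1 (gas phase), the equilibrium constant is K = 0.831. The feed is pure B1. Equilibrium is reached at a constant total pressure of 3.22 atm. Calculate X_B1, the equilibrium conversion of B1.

Take 1 mol B1 as basis and let X be its fractional conversion, so ξ = X.
Species balance: n_B1 = 1 − X; n_A1 = X.
n_T stays at 1 (no change in mole number).
y_i = n_i/n_T, p_i = y_i·P. K = p_A1 / (p_B1).
Equating to 0.831 and solving on 0 < X < 1: X = 0.454.

X = 0.454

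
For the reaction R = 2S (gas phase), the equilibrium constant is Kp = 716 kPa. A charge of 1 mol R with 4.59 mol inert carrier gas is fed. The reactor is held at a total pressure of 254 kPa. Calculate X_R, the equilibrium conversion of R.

Take 1 mol R as basis and let X be its fractional conversion, so ξ = X.
At extent ξ: n_R = 1 − X; n_S = 2X; n_I = 4.59 (inert).
Total moles n_T = 5.59 + X.
Mole fractions y_i = n_i/n_T; Kp = p_S^2 / (p_R) with p_i = y_i·P.
Setting this equal to 716 kPa and taking the physical root (0 < X < 1) gives X = 0.843.

X = 0.843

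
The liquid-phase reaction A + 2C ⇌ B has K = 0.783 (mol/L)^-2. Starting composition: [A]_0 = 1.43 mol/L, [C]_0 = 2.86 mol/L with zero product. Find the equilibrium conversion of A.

Let X = conversion of A; extent ξ = 1.43·X mol/L.
Concentrations: [A] = 1.43 − 1.43X; [C] = 2.86 − 2.86X; [B] = 1.43X.
K = [B] / ([A] [C]^2).
Setting equal to 0.783 and solving for X on (0,1) gives X = 0.557.

X = 0.557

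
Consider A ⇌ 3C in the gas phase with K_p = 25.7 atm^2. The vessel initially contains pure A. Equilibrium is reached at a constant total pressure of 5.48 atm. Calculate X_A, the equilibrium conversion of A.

Let X = conversion of A (basis 1 mol A); extent of reaction ξ = X.
Mole table: n_A = 1 − X; n_C = 3X.
Summing: n_T = 1 + 2X.
Mole fractions y_i = n_i/n_T; K_p = p_C^3 / (p_A) with p_i = y_i·P.
Substituting and setting equal to 25.7 atm^2 gives a polynomial in X; the root in (0,1) is X = 0.395.

X = 0.395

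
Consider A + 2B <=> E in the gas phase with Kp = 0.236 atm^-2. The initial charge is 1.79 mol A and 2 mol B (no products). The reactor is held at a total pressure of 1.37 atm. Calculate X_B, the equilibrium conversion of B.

Basis: 2 mol B initially; let X = conversion of B. Extent ξ = X.
Species balance: n_A = 1.79 − X; n_B = 2 − 2X; n_E = X.
Summing: n_T = 3.79 − 2X.
With p_i = (n_i/n_T)P, Kp = p_E / (p_A p_B^2).
Equating to 0.236 atm^-2 and solving on 0 < X < 1: X = 0.167.

X = 0.167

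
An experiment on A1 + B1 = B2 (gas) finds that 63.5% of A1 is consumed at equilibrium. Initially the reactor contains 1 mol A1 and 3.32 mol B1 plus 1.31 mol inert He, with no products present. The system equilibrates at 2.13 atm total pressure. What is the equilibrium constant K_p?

K_p = 1.52 atm^-1

Basis: 1 mol A1 initially; let X = conversion of A1. Extent ξ = X.
Mole table: n_A1 = 1 − X; n_B1 = 3.32 − X; n_B2 = X; n_I = 1.31 (inert).
Summing: n_T = 5.63 − X.
At X = 0.635: n_A1 = 0.365, n_B1 = 2.68, n_B2 = 0.635, n_T = 4.99.
p_i = (n_i/n_T)·P. K_p = p_B2 / (p_A1 p_B1) = 1.52 atm^-1.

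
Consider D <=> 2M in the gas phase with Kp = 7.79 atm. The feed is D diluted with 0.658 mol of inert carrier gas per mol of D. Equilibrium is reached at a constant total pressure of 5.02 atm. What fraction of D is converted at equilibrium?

X = 0.595

Take 1 mol D as basis and let X be its fractional conversion, so ξ = X.
Mole table: n_D = 1 − X; n_M = 2X; n_I = 0.658 (inert).
Summing: n_T = 1.66 + X.
With p_i = (n_i/n_T)P, Kp = p_M^2 / (p_D).
This yields a degree-2 equation in X; solving on (0,1), X = 0.595.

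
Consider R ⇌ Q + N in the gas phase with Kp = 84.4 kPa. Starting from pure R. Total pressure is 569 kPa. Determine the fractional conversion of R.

Let X = conversion of R (basis 1 mol R); extent of reaction ξ = X.
At extent ξ: n_R = 1 − X; n_Q = X; n_N = X.
Summing: n_T = 1 + X.
Mole fractions y_i = n_i/n_T; Kp = p_Q p_N / (p_R) with p_i = y_i·P.
Equating to 84.4 kPa and solving on 0 < X < 1: X = 0.359.

X = 0.359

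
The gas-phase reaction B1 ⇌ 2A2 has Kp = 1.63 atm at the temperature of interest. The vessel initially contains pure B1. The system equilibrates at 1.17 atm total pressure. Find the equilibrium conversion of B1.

Take 1 mol B1 as basis and let X be its fractional conversion, so ξ = X.
At extent ξ: n_B1 = 1 − X; n_A2 = 2X.
n_T = Σnᵢ = 1 + X.
With p_i = (n_i/n_T)P, Kp = p_A2^2 / (p_B1).
This yields a degree-2 equation in X; solving on (0,1), X = 0.508.

X = 0.508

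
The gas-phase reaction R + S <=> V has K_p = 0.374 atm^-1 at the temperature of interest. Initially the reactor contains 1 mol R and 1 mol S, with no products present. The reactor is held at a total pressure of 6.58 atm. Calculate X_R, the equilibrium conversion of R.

X = 0.462

Basis: 1 mol R initially; let X = conversion of R. Extent ξ = X.
Mole table: n_R = 1 − X; n_S = 1 − X; n_V = X.
n_T = Σnᵢ = 2 − X.
y_i = n_i/n_T, p_i = y_i·P. K_p = p_V / (p_R p_S).
Equating to 0.374 atm^-1 and solving on 0 < X < 1: X = 0.462.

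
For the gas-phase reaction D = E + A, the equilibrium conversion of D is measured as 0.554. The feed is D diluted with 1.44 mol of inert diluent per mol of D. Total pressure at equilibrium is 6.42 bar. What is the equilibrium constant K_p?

K_p = 1.48 bar

Basis: 1 mol D initially; let X = conversion of D. Extent ξ = X.
Species balance: n_D = 1 − X; n_E = X; n_A = X; n_I = 1.44 (inert).
Total moles n_T = 2.44 + X.
At X = 0.554: n_D = 0.446, n_E = 0.554, n_A = 0.554, n_T = 2.99.
p_i = (n_i/n_T)·P. K_p = p_E p_A / (p_D) = 1.48 bar.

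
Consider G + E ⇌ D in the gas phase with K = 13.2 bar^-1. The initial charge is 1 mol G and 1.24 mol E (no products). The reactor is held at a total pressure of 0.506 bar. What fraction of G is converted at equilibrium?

Take 1 mol G as basis and let X be its fractional conversion, so ξ = X.
Mole table: n_G = 1 − X; n_E = 1.24 − X; n_D = X.
Summing: n_T = 2.24 − X.
y_i = n_i/n_T, p_i = y_i·P. K = p_D / (p_G p_E).
This yields a degree-2 equation in X; solving on (0,1), X = 0.701.

X = 0.701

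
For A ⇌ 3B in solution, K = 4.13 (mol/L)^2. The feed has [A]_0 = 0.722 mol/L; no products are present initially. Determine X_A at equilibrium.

X = 0.520

Let X = conversion of A; extent ξ = 0.722·X mol/L.
Concentrations: [A] = 0.722 − 0.722X; [B] = 2.17X.
K = [B]^3 / ([A]).
Setting equal to 4.13 and solving for X on (0,1) gives X = 0.520.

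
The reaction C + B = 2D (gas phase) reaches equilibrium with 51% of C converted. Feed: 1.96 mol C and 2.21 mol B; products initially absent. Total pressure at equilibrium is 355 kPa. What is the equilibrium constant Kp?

Basis: 1.96 mol C initially; let X = conversion of C. Extent ξ = 1.96X.
Mole table: n_C = 1.96 − 1.96X; n_B = 2.21 − 1.96X; n_D = 3.92X.
Total moles n_T = 4.17 (Δν = 0, constant).
At X = 0.51: n_C = 0.96, n_B = 1.21, n_D = 2, n_T = 4.17.
p_i = (n_i/n_T)·P. Kp = p_D^2 / (p_C p_B) = 3.44.

Kp = 3.44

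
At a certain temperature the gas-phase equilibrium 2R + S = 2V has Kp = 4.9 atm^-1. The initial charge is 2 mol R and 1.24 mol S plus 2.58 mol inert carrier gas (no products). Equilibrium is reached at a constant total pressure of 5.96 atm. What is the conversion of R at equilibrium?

X = 0.647

Let X = conversion of R (basis 2 mol R); extent of reaction ξ = X.
Mole table: n_R = 2 − 2X; n_S = 1.24 − X; n_V = 2X; n_I = 2.58 (inert).
Summing: n_T = 5.82 − X.
With p_i = (n_i/n_T)P, Kp = p_V^2 / (p_R^2 p_S).
Setting this equal to 4.9 atm^-1 and taking the physical root (0 < X < 1) gives X = 0.647.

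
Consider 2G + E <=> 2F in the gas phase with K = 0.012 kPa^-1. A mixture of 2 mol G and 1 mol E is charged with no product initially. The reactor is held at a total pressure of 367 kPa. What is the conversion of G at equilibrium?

Take 2 mol G as basis and let X be its fractional conversion, so ξ = X.
Mole table: n_G = 2 − 2X; n_E = 1 − X; n_F = 2X.
Summing: n_T = 3 − X.
y_i = n_i/n_T, p_i = y_i·P. K = p_F^2 / (p_G^2 p_E).
Equating to 0.012 kPa^-1 and solving on 0 < X < 1: X = 0.487.

X = 0.487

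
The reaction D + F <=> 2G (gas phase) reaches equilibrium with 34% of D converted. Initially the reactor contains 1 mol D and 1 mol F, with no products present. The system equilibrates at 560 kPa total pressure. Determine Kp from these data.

Basis: 1 mol D initially; let X = conversion of D. Extent ξ = X.
At extent ξ: n_D = 1 − X; n_F = 1 − X; n_G = 2X.
n_T stays at 2 (no change in mole number).
At X = 0.34: n_D = 0.66, n_F = 0.66, n_G = 0.68, n_T = 2.
p_i = (n_i/n_T)·P. Kp = p_G^2 / (p_D p_F) = 1.06.

Kp = 1.06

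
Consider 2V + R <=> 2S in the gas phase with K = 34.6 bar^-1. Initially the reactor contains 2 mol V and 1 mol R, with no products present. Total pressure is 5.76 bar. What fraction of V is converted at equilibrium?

X = 0.807

Take 2 mol V as basis and let X be its fractional conversion, so ξ = X.
Mole table: n_V = 2 − 2X; n_R = 1 − X; n_S = 2X.
Total moles n_T = 3 − X.
With p_i = (n_i/n_T)P, K = p_S^2 / (p_V^2 p_R).
Substituting and setting equal to 34.6 bar^-1 gives a polynomial in X; the root in (0,1) is X = 0.807.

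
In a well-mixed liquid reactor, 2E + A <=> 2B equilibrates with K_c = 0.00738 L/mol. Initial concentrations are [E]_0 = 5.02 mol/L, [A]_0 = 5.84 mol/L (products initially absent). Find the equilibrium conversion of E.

Let X = conversion of E; extent ξ = 5.02X/2 mol/L.
Concentrations: [E] = 5.02 − 5.02X; [A] = 5.84 − 2.51X; [B] = 5.02X.
K_c = [B]^2 / ([E]^2 [A]).
Equating to 0.00738 L/mol: the physical root is X = 0.167.

X = 0.167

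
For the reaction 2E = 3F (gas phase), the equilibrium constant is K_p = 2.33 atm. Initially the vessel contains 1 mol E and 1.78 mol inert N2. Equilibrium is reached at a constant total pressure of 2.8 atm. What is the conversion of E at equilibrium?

X = 0.541

Basis: 1 mol E initially; let X = conversion of E. Extent ξ = 0.5X.
Mole table: n_E = 1 − X; n_F = 1.5X; n_I = 1.78 (inert).
Total moles n_T = 2.78 + 0.5X.
With p_i = (n_i/n_T)P, K_p = p_F^3 / (p_E^2).
Equating to 2.33 atm and solving on 0 < X < 1: X = 0.541.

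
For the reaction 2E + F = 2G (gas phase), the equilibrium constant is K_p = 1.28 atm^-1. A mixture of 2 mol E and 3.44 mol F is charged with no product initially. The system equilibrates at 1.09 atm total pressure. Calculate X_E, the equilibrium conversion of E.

Let X = conversion of E (basis 2 mol E); extent of reaction ξ = X.
Mole table: n_E = 2 − 2X; n_F = 3.44 − X; n_G = 2X.
Summing: n_T = 5.44 − X.
y_i = n_i/n_T, p_i = y_i·P. K_p = p_G^2 / (p_E^2 p_F).
This yields a degree-3 equation in X; solving on (0,1), X = 0.477.

X = 0.477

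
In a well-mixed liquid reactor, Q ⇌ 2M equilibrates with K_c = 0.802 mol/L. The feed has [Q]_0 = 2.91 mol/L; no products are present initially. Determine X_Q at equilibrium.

X = 0.230

Let X = conversion of Q; extent ξ = 2.91·X mol/L.
Concentrations: [Q] = 2.91 − 2.91X; [M] = 5.82X.
K_c = [M]^2 / ([Q]).
Solving K_c = 0.802 for X ∈ (0,1): X = 0.230.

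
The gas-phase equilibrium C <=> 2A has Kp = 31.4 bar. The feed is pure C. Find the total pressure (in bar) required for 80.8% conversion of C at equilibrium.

P = 4.17 bar

Basis: 1 mol C initially; let X = conversion of C. Extent ξ = X.
At extent ξ: n_C = 1 − X; n_A = 2X.
Summing: n_T = 1 + X.
Kp = p_A^2 / (p_C) with p_i = (n_i/n_T)·P.
At X = 0.808: the mole-fraction product g(X) = Π y_i^ν_i = 7.523. Since Kp = g(X)·P^{1}, P = (Kp/g)^(1/1) = (31.4/7.523)^(1/1) = 4.17 bar.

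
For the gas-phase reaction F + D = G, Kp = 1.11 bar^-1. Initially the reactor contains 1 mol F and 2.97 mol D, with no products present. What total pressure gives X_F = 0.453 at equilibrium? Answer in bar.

Basis: 1 mol F initially; let X = conversion of F. Extent ξ = X.
At extent ξ: n_F = 1 − X; n_D = 2.97 − X; n_G = X.
n_T = Σnᵢ = 3.97 − X.
Kp = p_G / (p_F p_D) with p_i = (n_i/n_T)·P.
At X = 0.453: the mole-fraction product g(X) = Π y_i^ν_i = 1.157. Since Kp = g(X)·P^{-1}, P = (g/Kp)^(1/1) = (1.157/1.11)^(1/1) = 1.04 bar.

P = 1.04 bar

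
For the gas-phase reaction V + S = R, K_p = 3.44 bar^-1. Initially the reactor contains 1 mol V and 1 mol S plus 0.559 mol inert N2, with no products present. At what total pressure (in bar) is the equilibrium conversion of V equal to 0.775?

P = 7.94 bar

Take 1 mol V as basis and let X be its fractional conversion, so ξ = X.
Moles: n_V = 1 − X; n_S = 1 − X; n_R = X; n_I = 0.559 (inert).
n_T = Σnᵢ = 2.56 − X.
K_p = p_R / (p_V p_S) with p_i = (n_i/n_T)·P.
At X = 0.775: the mole-fraction product g(X) = Π y_i^ν_i = 27.31. Since K_p = g(X)·P^{-1}, P = (g/K_p)^(1/1) = (27.31/3.44)^(1/1) = 7.94 bar.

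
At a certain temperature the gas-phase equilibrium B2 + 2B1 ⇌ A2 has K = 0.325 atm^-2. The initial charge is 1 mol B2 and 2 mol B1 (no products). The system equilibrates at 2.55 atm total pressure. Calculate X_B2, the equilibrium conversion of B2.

Basis: 1 mol B2 initially; let X = conversion of B2. Extent ξ = X.
Mole table: n_B2 = 1 − X; n_B1 = 2 − 2X; n_A2 = X.
n_T = Σnᵢ = 3 − 2X.
y_i = n_i/n_T, p_i = y_i·P. K = p_A2 / (p_B2 p_B1^2).
Equating to 0.325 atm^-2 and solving on 0 < X < 1: X = 0.390.

X = 0.390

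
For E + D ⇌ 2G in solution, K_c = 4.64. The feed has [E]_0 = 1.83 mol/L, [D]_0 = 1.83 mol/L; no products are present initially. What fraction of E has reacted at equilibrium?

X = 0.519

Let X = conversion of E; extent ξ = 1.83·X mol/L.
Concentrations: [E] = 1.83 − 1.83X; [D] = 1.83 − 1.83X; [G] = 3.66X.
K_c = [G]^2 / ([E] [D]).
Setting equal to 4.64 and solving for X on (0,1) gives X = 0.519.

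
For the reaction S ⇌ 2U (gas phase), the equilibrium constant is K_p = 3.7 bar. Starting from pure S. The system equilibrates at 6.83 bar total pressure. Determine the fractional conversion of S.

Take 1 mol S as basis and let X be its fractional conversion, so ξ = X.
At extent ξ: n_S = 1 − X; n_U = 2X.
n_T = Σnᵢ = 1 + X.
y_i = n_i/n_T, p_i = y_i·P. K_p = p_U^2 / (p_S).
Setting this equal to 3.7 bar and taking the physical root (0 < X < 1) gives X = 0.345.

X = 0.345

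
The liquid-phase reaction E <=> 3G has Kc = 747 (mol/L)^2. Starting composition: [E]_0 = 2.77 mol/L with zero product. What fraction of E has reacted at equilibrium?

X = 0.837

Let X = conversion of E; extent ξ = 2.77·X mol/L.
Concentrations: [E] = 2.77 − 2.77X; [G] = 8.31X.
Kc = [G]^3 / ([E]).
This equals 747 at X = 0.837 (the root in 0 < X < 1).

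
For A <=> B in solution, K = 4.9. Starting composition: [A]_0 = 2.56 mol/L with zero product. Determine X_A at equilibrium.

Let X = conversion of A; extent ξ = 2.56·X mol/L.
Concentrations: [A] = 2.56 − 2.56X; [B] = 2.56X.
K = [B] / ([A]).
Solving K = 4.9 for X ∈ (0,1): X = 0.831.

X = 0.831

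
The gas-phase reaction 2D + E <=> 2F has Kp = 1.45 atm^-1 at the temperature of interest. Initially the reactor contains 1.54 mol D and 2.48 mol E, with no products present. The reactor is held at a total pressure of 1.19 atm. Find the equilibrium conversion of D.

X = 0.499

Take 1.54 mol D as basis and let X be its fractional conversion, so ξ = 0.77X.
At extent ξ: n_D = 1.54 − 1.54X; n_E = 2.48 − 0.77X; n_F = 1.54X.
Summing: n_T = 4.02 − 0.77X.
With p_i = (n_i/n_T)P, Kp = p_F^2 / (p_D^2 p_E).
This yields a degree-3 equation in X; solving on (0,1), X = 0.499.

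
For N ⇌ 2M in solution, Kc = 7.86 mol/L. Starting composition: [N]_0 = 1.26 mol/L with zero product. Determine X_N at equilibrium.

X = 0.692

Let X = conversion of N; extent ξ = 1.26·X mol/L.
Concentrations: [N] = 1.26 − 1.26X; [M] = 2.52X.
Kc = [M]^2 / ([N]).
This equals 7.86 at X = 0.692 (the root in 0 < X < 1).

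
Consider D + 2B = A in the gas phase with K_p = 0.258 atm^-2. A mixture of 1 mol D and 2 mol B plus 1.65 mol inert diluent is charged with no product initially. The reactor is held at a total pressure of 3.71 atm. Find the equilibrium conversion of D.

X = 0.299

Basis: 1 mol D initially; let X = conversion of D. Extent ξ = X.
Mole table: n_D = 1 − X; n_B = 2 − 2X; n_A = X; n_I = 1.65 (inert).
n_T = Σnᵢ = 4.65 − 2X.
Mole fractions y_i = n_i/n_T; K_p = p_A / (p_D p_B^2) with p_i = y_i·P.
Substituting and setting equal to 0.258 atm^-2 gives a polynomial in X; the root in (0,1) is X = 0.299.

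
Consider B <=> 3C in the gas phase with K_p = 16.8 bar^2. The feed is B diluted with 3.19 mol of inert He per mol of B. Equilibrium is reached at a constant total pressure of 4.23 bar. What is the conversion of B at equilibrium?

X = 0.693

Let X = conversion of B (basis 1 mol B); extent of reaction ξ = X.
Moles: n_B = 1 − X; n_C = 3X; n_I = 3.19 (inert).
n_T = Σnᵢ = 4.19 + 2X.
With p_i = (n_i/n_T)P, K_p = p_C^3 / (p_B).
Equating to 16.8 bar^2 and solving on 0 < X < 1: X = 0.693.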